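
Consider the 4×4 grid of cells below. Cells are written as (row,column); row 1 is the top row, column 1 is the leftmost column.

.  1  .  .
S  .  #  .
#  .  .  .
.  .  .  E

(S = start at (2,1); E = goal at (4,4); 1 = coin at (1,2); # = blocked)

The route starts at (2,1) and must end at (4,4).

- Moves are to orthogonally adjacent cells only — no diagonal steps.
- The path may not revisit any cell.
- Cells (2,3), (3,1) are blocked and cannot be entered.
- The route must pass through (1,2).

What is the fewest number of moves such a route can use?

Any route passes through (1,2) somewhere between (2,1) and (4,4). Summing Manhattan distances along the two legs ((2,1) → (1,2) → (4,4)) gives a lower bound of 2 + 5 = 7 moves.
A route of 7 moves achieves this: (2,1) → (1,1) → (1,2) → (2,2) → (3,2) → (4,2) → (4,3) → (4,4).
Since 7 matches the lower bound, it is optimal.

7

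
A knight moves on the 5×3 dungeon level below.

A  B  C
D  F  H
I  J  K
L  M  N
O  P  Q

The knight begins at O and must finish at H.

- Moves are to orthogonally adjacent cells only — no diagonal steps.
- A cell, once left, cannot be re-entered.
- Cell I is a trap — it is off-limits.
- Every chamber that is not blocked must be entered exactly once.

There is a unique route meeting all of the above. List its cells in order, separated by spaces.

Need to visit all 14 open cells exactly once, starting at O and ending at H.
Cell L has only two open neighbours (O and M), so the path must pass straight through it: one of those is the cell it's entered from and the other is where it exits.
Route from O: up 1 to L, right 1 to M, down 1 to P, right 1 to Q, up 2 to K, left 1 to J, up 1 to F, left 1 to D, up 1 to A, right 2 to C, down 1 to H — 13 moves in all.
Check: all 14 open cells covered.

O L M P Q N K J F D A B C H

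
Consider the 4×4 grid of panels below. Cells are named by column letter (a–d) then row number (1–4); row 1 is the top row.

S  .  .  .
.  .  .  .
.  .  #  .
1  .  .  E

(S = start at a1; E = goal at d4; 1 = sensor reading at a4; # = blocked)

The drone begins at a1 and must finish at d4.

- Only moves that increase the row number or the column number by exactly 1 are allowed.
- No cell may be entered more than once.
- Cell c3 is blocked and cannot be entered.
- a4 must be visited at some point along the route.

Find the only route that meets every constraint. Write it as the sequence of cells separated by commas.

a1, a2, a3, a4, b4, c4, d4

Moves only go right or down, so the column and row indices never decrease.
Route from a1: down 3 to a4, right 3 to d4 — 6 moves in all.
Check: all required cells visited.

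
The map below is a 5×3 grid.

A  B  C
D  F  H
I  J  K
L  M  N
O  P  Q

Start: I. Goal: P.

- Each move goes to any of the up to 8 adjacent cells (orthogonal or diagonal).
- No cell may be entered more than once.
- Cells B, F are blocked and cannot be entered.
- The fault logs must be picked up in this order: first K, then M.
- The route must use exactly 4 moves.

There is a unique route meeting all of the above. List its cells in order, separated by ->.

The waypoints must appear in the order K, M, with no cell reused.
Route from I: 2× right (reaching K), down-left to M, down to P — 4 moves in all.
Check: order respected (K at step 2, M at step 3); 4 moves as required.

I -> J -> K -> M -> P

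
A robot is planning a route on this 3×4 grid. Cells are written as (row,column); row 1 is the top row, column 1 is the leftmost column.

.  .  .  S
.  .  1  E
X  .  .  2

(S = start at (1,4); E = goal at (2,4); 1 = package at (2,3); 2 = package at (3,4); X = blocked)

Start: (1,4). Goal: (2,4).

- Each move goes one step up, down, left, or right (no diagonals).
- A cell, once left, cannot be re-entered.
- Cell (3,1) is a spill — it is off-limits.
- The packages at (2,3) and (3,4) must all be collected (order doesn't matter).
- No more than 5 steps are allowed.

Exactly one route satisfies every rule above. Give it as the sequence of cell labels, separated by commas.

The 5-move cap with required stops at (2,3), (3,4) leaves no slack for detours.
Route from (1,4): left to (1,3), 2× down (reaching (3,3)), right to (3,4), up to (2,4) — 5 moves in all.
Check: all required cells visited; 5 ≤ 5 moves.

(1,4), (1,3), (2,3), (3,3), (3,4), (2,4)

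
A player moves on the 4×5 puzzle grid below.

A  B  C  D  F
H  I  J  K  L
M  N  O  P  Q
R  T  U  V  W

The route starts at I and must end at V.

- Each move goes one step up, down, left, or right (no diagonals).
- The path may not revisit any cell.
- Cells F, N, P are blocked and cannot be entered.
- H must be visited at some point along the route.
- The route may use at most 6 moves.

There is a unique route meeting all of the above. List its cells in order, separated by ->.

I -> H -> M -> R -> T -> U -> V

The budget equals the shortest possible length, so every move has to be on a shortest route through the required cells.
Route from I: left to H, 2× down (reaching R), 3× right (reaching V) — 6 moves in all.
Check: all required cells visited; 6 ≤ 6 moves.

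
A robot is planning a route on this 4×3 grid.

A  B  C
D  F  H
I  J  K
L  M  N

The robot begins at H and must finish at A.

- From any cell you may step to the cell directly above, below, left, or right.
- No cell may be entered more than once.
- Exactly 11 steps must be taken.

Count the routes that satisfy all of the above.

Need simple routes of exactly 11 moves from H to A (Manhattan distance 3, so 4 moves are spent on a detour and 4 undoing it).
Enumerating: H C B F J K N M L I D A.
That gives 1 route.

1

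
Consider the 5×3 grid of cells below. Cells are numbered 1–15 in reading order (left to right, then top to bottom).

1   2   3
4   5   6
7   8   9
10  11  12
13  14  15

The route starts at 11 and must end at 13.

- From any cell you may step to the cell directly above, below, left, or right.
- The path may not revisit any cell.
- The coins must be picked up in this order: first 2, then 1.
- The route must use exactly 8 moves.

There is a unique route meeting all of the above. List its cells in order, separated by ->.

11 -> 8 -> 5 -> 2 -> 1 -> 4 -> 7 -> 10 -> 13

The waypoints must appear in the order 2, 1, with no cell reused.
Route from 11: 3× up (reaching 2), left to 1, 4× down (reaching 13) — 8 moves in all.
Check: order respected (2 at step 3, 1 at step 4); 8 moves as required.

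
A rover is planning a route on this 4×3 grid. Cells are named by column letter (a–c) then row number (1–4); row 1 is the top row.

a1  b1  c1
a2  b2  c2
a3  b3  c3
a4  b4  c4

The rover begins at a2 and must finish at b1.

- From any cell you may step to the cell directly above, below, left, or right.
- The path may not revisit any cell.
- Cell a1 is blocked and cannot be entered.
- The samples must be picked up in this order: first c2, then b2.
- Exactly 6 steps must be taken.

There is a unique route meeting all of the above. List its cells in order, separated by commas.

a2, a3, b3, c3, c2, b2, b1

The waypoints must appear in the order c2, b2, with no cell reused.
Route from a2: down to a3, 2× right (reaching c3), up to c2, left to b2, up to b1 — 6 moves in all.
Check: order respected (c2 at step 4, b2 at step 5); 6 moves as required.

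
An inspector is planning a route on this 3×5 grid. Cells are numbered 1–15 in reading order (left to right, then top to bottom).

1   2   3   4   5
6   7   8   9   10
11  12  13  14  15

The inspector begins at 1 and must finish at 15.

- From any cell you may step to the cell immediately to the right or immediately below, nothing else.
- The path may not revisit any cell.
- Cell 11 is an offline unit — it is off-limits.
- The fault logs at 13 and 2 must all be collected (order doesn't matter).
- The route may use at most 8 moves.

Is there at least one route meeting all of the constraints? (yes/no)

One route that works: 1 → 2 → 7 → 12 → 13 → 14 → 15.

yes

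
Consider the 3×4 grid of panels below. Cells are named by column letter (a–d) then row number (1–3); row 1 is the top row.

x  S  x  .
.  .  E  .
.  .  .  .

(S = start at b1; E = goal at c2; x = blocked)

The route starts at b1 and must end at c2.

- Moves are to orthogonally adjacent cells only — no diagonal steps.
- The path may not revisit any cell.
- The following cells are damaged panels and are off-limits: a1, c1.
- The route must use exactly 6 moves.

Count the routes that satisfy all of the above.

2

Need simple routes of exactly 6 moves from b1 to c2 (Manhattan distance 2, so 2 moves are spent on a detour and 2 undoing it).
Enumerating: b1 b2 b3 c3 d3 d2 c2 | b1 b2 a2 a3 b3 c3 c2.
That gives 2 routes.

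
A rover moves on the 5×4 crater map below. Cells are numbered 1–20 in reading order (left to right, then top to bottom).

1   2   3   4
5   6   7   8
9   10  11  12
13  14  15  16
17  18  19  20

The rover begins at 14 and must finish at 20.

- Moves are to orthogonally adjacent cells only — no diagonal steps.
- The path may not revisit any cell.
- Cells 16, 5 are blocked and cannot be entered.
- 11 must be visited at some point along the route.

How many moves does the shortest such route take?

Any route passes through 11 somewhere between 14 and 20. Summing Manhattan distances along the two legs (14 → 11 → 20) gives a lower bound of 2 + 3 = 5 moves.
A route of 5 moves achieves this: 14 → 10 → 11 → 15 → 19 → 20.
Since 5 matches the lower bound, it is optimal.

5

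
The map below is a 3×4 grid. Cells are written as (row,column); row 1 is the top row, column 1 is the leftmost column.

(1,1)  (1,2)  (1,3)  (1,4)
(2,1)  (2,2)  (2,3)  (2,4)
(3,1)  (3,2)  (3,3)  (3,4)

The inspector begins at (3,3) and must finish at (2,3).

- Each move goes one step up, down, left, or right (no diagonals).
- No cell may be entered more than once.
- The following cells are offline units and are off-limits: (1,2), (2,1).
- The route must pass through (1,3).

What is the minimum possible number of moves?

Any route passes through (1,3) somewhere between (3,3) and (2,3). Summing Manhattan distances along the two legs ((3,3) → (1,3) → (2,3)) gives a lower bound of 2 + 1 = 3 moves.
The shortest route satisfying every rule uses 5 moves: (3,3) → (3,4) → (2,4) → (1,4) → (1,3) → (2,3).
The no-revisit rule (legs can't share cells) pushes the minimum above the 3-move bound; an exhaustive check rules out every length from 3 to 4, leaving 5 as the minimum.

5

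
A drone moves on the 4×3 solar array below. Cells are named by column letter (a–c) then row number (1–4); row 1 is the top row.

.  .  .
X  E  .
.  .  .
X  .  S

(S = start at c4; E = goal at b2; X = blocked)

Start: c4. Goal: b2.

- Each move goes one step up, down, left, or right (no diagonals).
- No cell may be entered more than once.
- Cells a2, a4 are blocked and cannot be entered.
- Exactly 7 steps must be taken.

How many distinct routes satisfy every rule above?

1

Need simple routes of exactly 7 moves from c4 to b2 (Manhattan distance 3, so 2 moves are spent on a detour and 2 undoing it).
Enumerating: c4 b4 b3 c3 c2 c1 b1 b2.
That gives 1 route.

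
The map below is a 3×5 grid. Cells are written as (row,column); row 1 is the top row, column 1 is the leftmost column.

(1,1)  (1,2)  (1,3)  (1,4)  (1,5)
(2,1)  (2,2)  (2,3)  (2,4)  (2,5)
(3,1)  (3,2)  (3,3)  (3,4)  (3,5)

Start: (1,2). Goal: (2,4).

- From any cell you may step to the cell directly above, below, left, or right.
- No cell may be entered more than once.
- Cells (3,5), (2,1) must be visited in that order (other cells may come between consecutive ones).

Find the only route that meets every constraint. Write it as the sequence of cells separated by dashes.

The waypoints must appear in the order (3,5), (2,1), with no cell reused.
Route from (1,2): right 3 to (1,5), down 2 to (3,5), left 4 to (3,1), up 1 to (2,1), right 3 to (2,4) — 13 moves in all.
Check: order respected ((3,5) at step 5, (2,1) at step 10).

(1,2) - (1,3) - (1,4) - (1,5) - (2,5) - (3,5) - (3,4) - (3,3) - (3,2) - (3,1) - (2,1) - (2,2) - (2,3) - (2,4)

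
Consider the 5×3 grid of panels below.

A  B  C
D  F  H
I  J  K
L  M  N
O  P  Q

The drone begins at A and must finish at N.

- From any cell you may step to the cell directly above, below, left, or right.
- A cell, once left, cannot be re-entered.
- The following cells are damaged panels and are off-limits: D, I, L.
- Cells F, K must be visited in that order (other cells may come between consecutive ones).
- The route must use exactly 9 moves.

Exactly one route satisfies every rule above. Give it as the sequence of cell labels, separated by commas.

The waypoints must appear in the order F, K, with no cell reused.
Route from A: right 1 to B, down 1 to F, right 1 to H, down 1 to K, left 1 to J, down 2 to P, right 1 to Q, up 1 to N — 9 moves in all.
Check: order respected (F at step 2, K at step 4); 9 moves as required.

A, B, F, H, K, J, M, P, Q, N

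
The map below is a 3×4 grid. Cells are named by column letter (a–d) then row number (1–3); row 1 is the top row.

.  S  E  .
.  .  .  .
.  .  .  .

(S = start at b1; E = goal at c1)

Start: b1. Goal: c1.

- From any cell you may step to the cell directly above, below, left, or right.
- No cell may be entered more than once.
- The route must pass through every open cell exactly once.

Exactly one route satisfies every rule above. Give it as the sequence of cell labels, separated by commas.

Need to visit all 12 open cells exactly once, starting at b1 and ending at c1.
Cell d1 has only two open neighbours (d2 and c1), so the path must pass straight through it: one of those is the cell it's entered from and the other is where it exits.
Route from b1: left 1 to a1, down 2 to a3, right 1 to b3, up 1 to b2, right 1 to c2, down 1 to c3, right 1 to d3, up 2 to d1, left 1 to c1 — 11 moves in all.
Check: all 12 open cells covered.

b1, a1, a2, a3, b3, b2, c2, c3, d3, d2, d1, c1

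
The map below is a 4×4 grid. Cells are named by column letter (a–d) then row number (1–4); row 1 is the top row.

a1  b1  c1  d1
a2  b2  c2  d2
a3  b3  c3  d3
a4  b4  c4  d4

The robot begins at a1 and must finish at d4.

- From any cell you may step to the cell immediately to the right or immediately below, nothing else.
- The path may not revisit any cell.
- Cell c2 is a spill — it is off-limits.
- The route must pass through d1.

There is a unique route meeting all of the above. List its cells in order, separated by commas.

a1, b1, c1, d1, d2, d3, d4

Moves only go right or down, so the column and row indices never decrease.
Route from a1: 3× right (reaching d1), 3× down (reaching d4) — 6 moves in all.
Check: all required cells visited.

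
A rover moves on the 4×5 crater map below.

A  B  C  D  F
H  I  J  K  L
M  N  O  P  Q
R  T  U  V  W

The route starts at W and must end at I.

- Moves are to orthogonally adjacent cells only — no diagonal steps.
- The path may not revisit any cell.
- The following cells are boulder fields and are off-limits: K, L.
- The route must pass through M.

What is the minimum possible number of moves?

Any route passes through M somewhere between W and I. Summing Manhattan distances along the two legs (W → M → I) gives a lower bound of 5 + 2 = 7 moves.
A route of 7 moves achieves this: W → Q → P → O → N → M → H → I.
Since 7 matches the lower bound, it is optimal.

7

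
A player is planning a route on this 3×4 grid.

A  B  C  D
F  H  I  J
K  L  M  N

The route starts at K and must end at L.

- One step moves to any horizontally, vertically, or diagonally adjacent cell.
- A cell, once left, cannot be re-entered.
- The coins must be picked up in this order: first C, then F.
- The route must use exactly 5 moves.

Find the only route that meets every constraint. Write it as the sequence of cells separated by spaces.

K H C B F L

The waypoints must appear in the order C, F, with no cell reused.
Route from K: 2× up-right (reaching C), left to B, down-left to F, down-right to L — 5 moves in all.
Check: order respected (C at step 2, F at step 4); 5 moves as required.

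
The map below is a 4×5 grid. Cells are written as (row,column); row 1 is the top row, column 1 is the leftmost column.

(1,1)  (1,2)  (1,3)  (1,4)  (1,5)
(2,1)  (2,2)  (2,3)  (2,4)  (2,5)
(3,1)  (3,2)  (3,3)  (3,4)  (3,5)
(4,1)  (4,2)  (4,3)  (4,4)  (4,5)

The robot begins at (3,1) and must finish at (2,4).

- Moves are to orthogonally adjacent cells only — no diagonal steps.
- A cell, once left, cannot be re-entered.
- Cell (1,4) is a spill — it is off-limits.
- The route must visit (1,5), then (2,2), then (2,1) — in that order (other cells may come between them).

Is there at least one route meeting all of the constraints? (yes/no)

no

(1,5) must be visited but has only one open neighbour ((2,5)), and it is neither the start nor the goal — the route would have to enter and leave through (2,5), re-entering it.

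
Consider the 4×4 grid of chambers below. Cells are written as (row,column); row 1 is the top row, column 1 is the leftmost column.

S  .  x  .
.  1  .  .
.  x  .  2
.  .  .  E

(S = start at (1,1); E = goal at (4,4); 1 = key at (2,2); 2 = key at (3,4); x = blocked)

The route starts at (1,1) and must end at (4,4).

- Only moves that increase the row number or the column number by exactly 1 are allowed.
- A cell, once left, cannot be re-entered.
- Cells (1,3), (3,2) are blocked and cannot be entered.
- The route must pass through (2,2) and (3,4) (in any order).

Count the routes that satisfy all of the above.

4

A right/down-only route from (1,1) to (4,4) makes exactly 3 down-moves and 3 right-moves in some order.
With no other constraints that would be C(6,3) = 20 routes.
A monotone route can only reach the required cells in the order (2,2), (3,4), so split there and multiply the segment counts (each segment already excludes blocked cells): (1,1)→(2,2): 2; (2,2)→(3,4): 2; (3,4)→(4,4): 1; product = 4.
That gives 4 routes.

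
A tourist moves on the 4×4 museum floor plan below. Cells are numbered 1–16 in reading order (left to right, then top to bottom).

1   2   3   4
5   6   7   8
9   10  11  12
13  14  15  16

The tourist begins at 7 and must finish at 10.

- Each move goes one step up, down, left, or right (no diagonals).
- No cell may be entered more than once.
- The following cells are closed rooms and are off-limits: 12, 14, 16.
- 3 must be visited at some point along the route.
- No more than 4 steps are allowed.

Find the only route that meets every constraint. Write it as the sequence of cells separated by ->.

7 -> 3 -> 2 -> 6 -> 10

The 4-move cap with required stops at 3 leaves no slack for detours.
Route from 7: up to 3, left to 2, 2× down (reaching 10) — 4 moves in all.
Check: all required cells visited; 4 ≤ 4 moves.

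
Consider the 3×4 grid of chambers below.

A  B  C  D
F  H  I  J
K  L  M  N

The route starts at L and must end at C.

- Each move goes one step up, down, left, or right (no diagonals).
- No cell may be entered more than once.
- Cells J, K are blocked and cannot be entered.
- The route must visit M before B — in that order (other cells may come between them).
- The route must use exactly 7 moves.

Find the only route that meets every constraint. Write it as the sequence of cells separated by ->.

L -> M -> I -> H -> F -> A -> B -> C

The waypoints must appear in the order M, B, with no cell reused.
Route from L: right 1 to M, up 1 to I, left 2 to F, up 1 to A, right 2 to C — 7 moves in all.
Check: order respected (M at step 1, B at step 6); 7 moves as required.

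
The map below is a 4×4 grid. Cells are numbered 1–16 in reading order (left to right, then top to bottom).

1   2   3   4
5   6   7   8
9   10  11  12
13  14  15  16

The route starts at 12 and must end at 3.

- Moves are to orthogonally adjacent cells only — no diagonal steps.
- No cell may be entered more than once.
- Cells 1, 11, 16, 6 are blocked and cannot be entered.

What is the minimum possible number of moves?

The Manhattan distance from 12 to 3 is |3−1| + |4−3| = 3, so at least 3 moves are needed.
A route of 3 moves achieves this: 12 → 8 → 4 → 3.
Since 3 matches the lower bound, it is optimal.

3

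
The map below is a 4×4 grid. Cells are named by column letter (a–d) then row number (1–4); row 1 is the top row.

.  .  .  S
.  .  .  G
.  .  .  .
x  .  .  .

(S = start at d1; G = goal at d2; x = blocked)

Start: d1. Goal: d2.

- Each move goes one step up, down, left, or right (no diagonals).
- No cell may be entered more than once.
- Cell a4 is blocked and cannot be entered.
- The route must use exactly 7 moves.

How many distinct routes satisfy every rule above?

6

Need simple routes of exactly 7 moves from d1 to d2 (Manhattan distance 1, so 3 moves are spent on a detour and 3 undoing it).
Enumerating: d1 c1 c2 c3 c4 d4 d3 d2 | d1 c1 c2 b2 b3 c3 d3 d2 | d1 c1 b1 b2 b3 c3 c2 d2 | d1 c1 b1 b2 b3 c3 d3 d2 | d1 c1 b1 b2 c2 c3 d3 d2 | d1 c1 b1 a1 a2 b2 c2 d2.
That gives 6 routes.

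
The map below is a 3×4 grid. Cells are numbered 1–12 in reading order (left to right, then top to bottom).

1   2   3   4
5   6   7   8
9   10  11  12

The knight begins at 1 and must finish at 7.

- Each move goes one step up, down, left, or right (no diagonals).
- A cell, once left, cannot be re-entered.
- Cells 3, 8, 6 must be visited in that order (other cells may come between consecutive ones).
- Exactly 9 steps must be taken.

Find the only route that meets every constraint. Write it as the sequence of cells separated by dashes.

The waypoints must appear in the order 3, 8, 6, with no cell reused.
Route from 1: 3× right (reaching 4), 2× down (reaching 12), 2× left (reaching 10), up to 6, right to 7 — 9 moves in all.
Check: order respected (3 at step 2, 8 at step 4, 6 at step 8); 9 moves as required.

1 - 2 - 3 - 4 - 8 - 12 - 11 - 10 - 6 - 7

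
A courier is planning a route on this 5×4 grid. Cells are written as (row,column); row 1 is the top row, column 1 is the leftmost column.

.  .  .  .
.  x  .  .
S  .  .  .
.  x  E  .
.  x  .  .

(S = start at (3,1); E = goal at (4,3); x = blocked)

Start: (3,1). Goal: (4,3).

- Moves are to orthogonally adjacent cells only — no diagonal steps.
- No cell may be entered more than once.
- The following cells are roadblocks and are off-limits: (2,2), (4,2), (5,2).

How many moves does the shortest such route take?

The Manhattan distance from (3,1) to (4,3) is |3−4| + |1−3| = 3, so at least 3 moves are needed.
A route of 3 moves achieves this: (3,1) → (3,2) → (3,3) → (4,3).
Since 3 matches the lower bound, it is optimal.

3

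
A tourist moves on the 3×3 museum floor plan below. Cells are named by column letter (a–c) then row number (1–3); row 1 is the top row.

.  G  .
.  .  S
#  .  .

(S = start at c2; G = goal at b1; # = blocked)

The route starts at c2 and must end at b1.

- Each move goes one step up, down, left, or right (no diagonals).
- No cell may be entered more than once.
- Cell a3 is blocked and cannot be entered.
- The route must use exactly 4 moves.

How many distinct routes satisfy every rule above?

2

Need simple routes of exactly 4 moves from c2 to b1 (Manhattan distance 2, so 1 moves are spent on a detour and 1 undoing it).
Enumerating: c2 c3 b3 b2 b1 | c2 b2 a2 a1 b1.
That gives 2 routes.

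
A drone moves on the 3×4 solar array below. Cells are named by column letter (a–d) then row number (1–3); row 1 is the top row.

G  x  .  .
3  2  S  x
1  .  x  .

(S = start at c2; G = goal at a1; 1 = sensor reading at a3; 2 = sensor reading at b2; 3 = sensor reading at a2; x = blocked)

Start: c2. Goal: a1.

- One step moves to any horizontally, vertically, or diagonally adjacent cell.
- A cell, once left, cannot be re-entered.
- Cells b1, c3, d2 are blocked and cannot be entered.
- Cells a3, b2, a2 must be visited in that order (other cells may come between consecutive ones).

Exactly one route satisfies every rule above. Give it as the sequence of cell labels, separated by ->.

The waypoints must appear in the order a3, b2, a2, with no cell reused.
Route from c2: down-left to b3, left to a3, up-right to b2, left to a2, up to a1 — 5 moves in all.
Check: order respected (1 at step 2, 2 at step 3, 3 at step 4).

c2 -> b3 -> a3 -> b2 -> a2 -> a1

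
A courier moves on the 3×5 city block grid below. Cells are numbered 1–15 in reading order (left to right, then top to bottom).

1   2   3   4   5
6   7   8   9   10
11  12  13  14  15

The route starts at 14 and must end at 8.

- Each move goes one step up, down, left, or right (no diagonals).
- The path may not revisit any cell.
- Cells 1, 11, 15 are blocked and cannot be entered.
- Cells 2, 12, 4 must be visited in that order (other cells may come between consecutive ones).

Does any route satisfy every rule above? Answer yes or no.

Ignoring the required order, 4 revisit-free routes from 14 to 8 pass through all of 2, 12, and 4; the waypoint orders that occur are 4 → 2 → 12 (2); 12 → 2 → 4 (2) — never 2 → 12 → 4.

no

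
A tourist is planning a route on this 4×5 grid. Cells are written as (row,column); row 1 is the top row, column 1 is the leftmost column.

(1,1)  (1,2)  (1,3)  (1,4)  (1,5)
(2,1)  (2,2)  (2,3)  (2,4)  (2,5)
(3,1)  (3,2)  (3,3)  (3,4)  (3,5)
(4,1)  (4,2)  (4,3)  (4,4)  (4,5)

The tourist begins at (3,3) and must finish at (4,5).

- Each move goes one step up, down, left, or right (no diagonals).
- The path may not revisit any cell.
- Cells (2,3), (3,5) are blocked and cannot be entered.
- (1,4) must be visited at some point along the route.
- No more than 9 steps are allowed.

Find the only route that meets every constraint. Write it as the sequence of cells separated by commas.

(3,3), (3,2), (2,2), (1,2), (1,3), (1,4), (2,4), (3,4), (4,4), (4,5)

Any route must reach (1,4) and still end at (4,5) within 9 moves, so the order of the required stops is forced.
Route from (3,3): left to (3,2), 2× up (reaching (1,2)), 2× right (reaching (1,4)), 3× down (reaching (4,4)), right to (4,5) — 9 moves in all.
Check: all required cells visited; 9 ≤ 9 moves.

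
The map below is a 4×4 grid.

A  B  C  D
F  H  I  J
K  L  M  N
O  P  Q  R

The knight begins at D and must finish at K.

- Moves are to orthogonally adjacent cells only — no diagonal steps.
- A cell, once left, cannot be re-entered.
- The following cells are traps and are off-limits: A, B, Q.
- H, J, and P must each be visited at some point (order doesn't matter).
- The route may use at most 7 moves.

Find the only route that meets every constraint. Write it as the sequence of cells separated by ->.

D -> J -> I -> H -> L -> P -> O -> K

Any route must reach H, J, and P and still end at K within 7 moves, so the order of the required stops is forced.
Route from D: down 1 to J, left 2 to H, down 2 to P, left 1 to O, up 1 to K — 7 moves in all.
Check: all required cells visited; 7 ≤ 7 moves.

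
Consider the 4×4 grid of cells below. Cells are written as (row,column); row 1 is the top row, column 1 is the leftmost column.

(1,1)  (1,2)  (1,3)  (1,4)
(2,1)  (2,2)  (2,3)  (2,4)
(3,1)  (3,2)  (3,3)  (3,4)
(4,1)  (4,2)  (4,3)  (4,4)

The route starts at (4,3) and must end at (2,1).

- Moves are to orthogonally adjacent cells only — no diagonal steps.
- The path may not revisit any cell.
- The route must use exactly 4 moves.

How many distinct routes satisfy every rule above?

Need simple routes of exactly 4 moves from (4,3) to (2,1) (Manhattan distance 4, so 0 moves are spent on a detour and 0 undoing it).
Enumerating: (4,3) (3,3) (2,3) (2,2) (2,1) | (4,3) (3,3) (3,2) (2,2) (2,1) | (4,3) (3,3) (3,2) (3,1) (2,1) | (4,3) (4,2) (3,2) (2,2) (2,1) | (4,3) (4,2) (3,2) (3,1) (2,1) | (4,3) (4,2) (4,1) (3,1) (2,1).
That gives 6 routes.

6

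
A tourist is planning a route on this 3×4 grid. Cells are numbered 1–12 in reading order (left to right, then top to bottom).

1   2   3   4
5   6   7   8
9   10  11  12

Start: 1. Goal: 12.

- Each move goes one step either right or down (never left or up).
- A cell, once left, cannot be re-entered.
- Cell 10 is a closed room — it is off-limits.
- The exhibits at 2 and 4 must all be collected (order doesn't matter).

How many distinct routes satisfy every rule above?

1

A right/down-only route from 1 to 12 makes exactly 2 down-moves and 3 right-moves in some order.
With no other constraints that would be C(5,2) = 10 routes.
A monotone route can only reach the required cells in the order 2, 4, so split there and multiply the segment counts (each segment already excludes blocked cells): 1→2: 1; 2→4: 1; 4→12: 1; product = 1.
That gives 1 route.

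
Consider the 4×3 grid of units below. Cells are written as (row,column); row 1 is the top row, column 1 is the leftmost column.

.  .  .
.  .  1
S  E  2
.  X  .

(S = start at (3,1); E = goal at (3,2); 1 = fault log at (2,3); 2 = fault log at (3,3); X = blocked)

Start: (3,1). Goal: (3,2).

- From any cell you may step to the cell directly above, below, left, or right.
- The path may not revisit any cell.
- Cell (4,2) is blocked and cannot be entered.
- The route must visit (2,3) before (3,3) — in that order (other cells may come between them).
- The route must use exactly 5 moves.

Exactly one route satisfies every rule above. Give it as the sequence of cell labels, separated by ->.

(3,1) -> (2,1) -> (2,2) -> (2,3) -> (3,3) -> (3,2)

The waypoints must appear in the order (2,3), (3,3), with no cell reused.
Route from (3,1): up to (2,1), 2× right (reaching (2,3)), down to (3,3), left to (3,2) — 5 moves in all.
Check: order respected (1 at step 3, 2 at step 4); 5 moves as required.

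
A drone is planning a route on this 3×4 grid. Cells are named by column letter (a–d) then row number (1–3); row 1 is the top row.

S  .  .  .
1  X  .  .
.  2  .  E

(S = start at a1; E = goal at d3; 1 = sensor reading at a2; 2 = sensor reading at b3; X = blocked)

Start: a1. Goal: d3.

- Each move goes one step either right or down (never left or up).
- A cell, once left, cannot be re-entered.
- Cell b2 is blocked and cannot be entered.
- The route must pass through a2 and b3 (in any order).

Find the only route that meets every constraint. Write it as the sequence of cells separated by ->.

a1 -> a2 -> a3 -> b3 -> c3 -> d3

Moves only go right or down, so the column and row indices never decrease.
Route from a1: down 2 to a3, right 3 to d3 — 5 moves in all.
Check: all required cells visited.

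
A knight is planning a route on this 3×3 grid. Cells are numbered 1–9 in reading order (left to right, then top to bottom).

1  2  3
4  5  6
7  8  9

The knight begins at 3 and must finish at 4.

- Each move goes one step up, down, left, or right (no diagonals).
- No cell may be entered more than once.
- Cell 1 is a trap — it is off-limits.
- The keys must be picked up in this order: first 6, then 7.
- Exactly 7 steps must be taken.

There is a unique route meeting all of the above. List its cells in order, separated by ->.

The waypoints must appear in the order 6, 7, with no cell reused.
Route from 3: left to 2, down to 5, right to 6, down to 9, 2× left (reaching 7), up to 4 — 7 moves in all.
Check: order respected (6 at step 3, 7 at step 6); 7 moves as required.

3 -> 2 -> 5 -> 6 -> 9 -> 8 -> 7 -> 4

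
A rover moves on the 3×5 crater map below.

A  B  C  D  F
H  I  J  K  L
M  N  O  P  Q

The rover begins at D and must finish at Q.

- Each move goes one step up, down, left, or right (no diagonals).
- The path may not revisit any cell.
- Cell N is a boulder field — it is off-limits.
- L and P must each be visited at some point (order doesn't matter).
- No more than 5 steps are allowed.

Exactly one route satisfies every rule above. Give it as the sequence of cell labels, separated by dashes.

The 5-move cap with required stops at L, P leaves no slack for detours.
Route from D: right 1 to F, down 1 to L, left 1 to K, down 1 to P, right 1 to Q — 5 moves in all.
Check: all required cells visited; 5 ≤ 5 moves.

D - F - L - K - P - Q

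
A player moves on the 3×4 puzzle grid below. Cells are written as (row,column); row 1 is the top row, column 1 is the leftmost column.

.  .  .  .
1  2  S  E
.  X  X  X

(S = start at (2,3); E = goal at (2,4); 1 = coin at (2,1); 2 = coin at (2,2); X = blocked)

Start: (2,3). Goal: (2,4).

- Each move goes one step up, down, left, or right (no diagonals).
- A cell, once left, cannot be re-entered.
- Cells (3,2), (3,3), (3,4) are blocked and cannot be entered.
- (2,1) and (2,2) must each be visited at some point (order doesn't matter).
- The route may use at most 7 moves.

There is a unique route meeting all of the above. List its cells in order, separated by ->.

Any route must reach (2,1) and (2,2) and still end at (2,4) within 7 moves, so the order of the required stops is forced.
Route from (2,3): 2× left (reaching (2,1)), up to (1,1), 3× right (reaching (1,4)), down to (2,4) — 7 moves in all.
Check: all required cells visited; 7 ≤ 7 moves.

(2,3) -> (2,2) -> (2,1) -> (1,1) -> (1,2) -> (1,3) -> (1,4) -> (2,4)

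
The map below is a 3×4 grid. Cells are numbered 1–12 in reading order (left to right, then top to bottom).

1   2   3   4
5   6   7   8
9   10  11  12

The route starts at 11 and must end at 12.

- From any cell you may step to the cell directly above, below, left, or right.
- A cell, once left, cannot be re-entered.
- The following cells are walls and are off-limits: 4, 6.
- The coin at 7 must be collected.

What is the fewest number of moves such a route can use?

3

Any route passes through 7 somewhere between 11 and 12. Summing Manhattan distances along the two legs (11 → 7 → 12) gives a lower bound of 1 + 2 = 3 moves.
A route of 3 moves achieves this: 11 → 7 → 8 → 12.
Since 3 matches the lower bound, it is optimal.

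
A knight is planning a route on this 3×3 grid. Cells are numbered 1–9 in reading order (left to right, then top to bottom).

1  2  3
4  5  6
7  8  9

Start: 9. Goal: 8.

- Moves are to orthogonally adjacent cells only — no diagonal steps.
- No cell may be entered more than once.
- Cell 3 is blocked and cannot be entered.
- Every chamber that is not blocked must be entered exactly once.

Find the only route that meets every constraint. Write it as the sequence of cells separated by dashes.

Need to visit all 8 open cells exactly once, starting at 9 and ending at 8.
Cell 6 has only two open neighbours (9 and 5), so the path must pass straight through it: one of those is the cell it's entered from and the other is where it exits.
Route from 9: up 1 to 6, left 1 to 5, up 1 to 2, left 1 to 1, down 2 to 7, right 1 to 8 — 7 moves in all.
Check: all 8 open cells covered.

9 - 6 - 5 - 2 - 1 - 4 - 7 - 8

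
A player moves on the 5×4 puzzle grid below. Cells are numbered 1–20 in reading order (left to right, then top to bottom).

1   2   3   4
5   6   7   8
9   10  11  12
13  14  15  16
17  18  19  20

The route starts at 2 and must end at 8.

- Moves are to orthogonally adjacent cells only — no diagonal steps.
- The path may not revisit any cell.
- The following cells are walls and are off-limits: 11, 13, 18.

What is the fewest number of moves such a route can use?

3

The Manhattan distance from 2 to 8 is |1−2| + |2−4| = 3, so at least 3 moves are needed.
A route of 3 moves achieves this: 2 → 6 → 7 → 8.
Since 3 matches the lower bound, it is optimal.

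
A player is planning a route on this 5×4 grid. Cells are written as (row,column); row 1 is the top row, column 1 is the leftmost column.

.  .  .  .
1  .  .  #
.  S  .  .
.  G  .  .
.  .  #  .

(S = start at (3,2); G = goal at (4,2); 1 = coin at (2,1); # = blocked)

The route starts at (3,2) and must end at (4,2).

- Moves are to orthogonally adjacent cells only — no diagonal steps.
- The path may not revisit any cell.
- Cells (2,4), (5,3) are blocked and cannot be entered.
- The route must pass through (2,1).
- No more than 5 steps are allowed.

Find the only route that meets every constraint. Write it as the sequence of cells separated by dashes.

The 5-move cap with required stops at (2,1) leaves no slack for detours.
Route from (3,2): up 1 to (2,2), left 1 to (2,1), down 2 to (4,1), right 1 to (4,2) — 5 moves in all.
Check: all required cells visited; 5 ≤ 5 moves.

(3,2) - (2,2) - (2,1) - (3,1) - (4,1) - (4,2)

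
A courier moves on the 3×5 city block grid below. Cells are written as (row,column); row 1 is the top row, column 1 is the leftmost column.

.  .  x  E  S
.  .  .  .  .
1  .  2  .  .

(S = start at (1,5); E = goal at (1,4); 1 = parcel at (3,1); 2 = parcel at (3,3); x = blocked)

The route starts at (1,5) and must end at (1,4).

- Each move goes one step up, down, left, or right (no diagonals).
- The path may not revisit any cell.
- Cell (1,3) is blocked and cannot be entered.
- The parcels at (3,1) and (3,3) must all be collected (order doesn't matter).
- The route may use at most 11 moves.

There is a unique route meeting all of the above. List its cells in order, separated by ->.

The budget equals the shortest possible length, so every move has to be on a shortest route through the required cells.
Route from (1,5): 2× down (reaching (3,5)), 4× left (reaching (3,1)), up to (2,1), 3× right (reaching (2,4)), up to (1,4) — 11 moves in all.
Check: all required cells visited; 11 ≤ 11 moves.

(1,5) -> (2,5) -> (3,5) -> (3,4) -> (3,3) -> (3,2) -> (3,1) -> (2,1) -> (2,2) -> (2,3) -> (2,4) -> (1,4)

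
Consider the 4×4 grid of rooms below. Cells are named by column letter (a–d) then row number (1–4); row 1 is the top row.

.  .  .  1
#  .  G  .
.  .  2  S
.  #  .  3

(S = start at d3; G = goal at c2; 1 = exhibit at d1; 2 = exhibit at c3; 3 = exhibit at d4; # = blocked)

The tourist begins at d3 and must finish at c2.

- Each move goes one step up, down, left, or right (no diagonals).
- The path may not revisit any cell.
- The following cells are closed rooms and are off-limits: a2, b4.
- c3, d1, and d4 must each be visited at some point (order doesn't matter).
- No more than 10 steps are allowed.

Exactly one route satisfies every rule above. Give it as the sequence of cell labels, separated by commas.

d3, d4, c4, c3, b3, b2, b1, c1, d1, d2, c2

The budget equals the shortest possible length, so every move has to be on a shortest route through the required cells.
Route from d3: down to d4, left to c4, up to c3, left to b3, 2× up (reaching b1), 2× right (reaching d1), down to d2, left to c2 — 10 moves in all.
Check: all required cells visited; 10 ≤ 10 moves.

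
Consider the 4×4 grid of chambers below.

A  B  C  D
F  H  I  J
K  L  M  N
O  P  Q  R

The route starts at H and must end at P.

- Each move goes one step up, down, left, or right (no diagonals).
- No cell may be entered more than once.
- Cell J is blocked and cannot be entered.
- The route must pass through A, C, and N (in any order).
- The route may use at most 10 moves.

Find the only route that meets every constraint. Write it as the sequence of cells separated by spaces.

H F A B C I M N R Q P

The 10-move cap with required stops at A, C, N leaves no slack for detours.
Route from H: left 1 to F, up 1 to A, right 2 to C, down 2 to M, right 1 to N, down 1 to R, left 2 to P — 10 moves in all.
Check: all required cells visited; 10 ≤ 10 moves.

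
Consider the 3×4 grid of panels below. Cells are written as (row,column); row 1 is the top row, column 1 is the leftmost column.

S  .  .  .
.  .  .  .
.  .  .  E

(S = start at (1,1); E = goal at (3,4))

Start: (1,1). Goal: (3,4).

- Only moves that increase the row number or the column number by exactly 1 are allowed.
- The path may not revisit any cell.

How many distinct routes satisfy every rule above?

A right/down-only route from (1,1) to (3,4) makes exactly 2 down-moves and 3 right-moves in some order.
With no other constraints that would be C(5,2) = 10 routes.
That gives 10 routes.

10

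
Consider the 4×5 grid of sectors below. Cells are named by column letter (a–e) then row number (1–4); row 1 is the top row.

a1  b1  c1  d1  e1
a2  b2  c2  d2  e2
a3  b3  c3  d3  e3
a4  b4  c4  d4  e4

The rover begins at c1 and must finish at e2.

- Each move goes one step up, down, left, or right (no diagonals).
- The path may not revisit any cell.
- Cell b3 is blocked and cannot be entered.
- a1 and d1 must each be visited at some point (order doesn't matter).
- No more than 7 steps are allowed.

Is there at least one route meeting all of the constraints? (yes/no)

Exhausting the options from c1, every branch either dead-ends against blocked cells, would have to re-enter a cell already used, runs past the 7-move limit, or reaches the goal with a constraint still unmet.

no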